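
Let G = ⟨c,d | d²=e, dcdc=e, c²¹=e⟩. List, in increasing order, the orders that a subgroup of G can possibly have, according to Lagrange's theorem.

|G| = 42 = 2 · 3 · 7. By Lagrange's theorem the order of any subgroup divides 42; the divisors of 42 are 1, 2, 3, 6, 7, 14, 21, 42.

Answer: 1, 2, 3, 6, 7, 14, 21, 42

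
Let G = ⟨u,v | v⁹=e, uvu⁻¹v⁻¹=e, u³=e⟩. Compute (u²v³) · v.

Compute (u²v³) · v by multiplying left to right and reducing via the relations at each step:
  (u²v³) · v = u²v⁴

Answer: u²v⁴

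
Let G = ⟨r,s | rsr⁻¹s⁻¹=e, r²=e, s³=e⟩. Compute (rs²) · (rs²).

Compute (rs²) · (rs²) by multiplying left to right and reducing via the relations at each step:
  (rs²) · r = s²
  (s²) · s² = s

Answer: s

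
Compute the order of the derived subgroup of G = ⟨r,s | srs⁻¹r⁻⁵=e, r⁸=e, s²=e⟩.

G' = [G, G] is generated by all commutators. The generator-pair commutators are: [r, s] = r⁴.
The subgroup they normally generate is {e, r⁴}, of order 2.
Check: |G/G'| = 16/2 = 8 is the order of the abelianisation.

Answer: 2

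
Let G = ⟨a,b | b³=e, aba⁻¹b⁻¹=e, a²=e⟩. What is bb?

Compute b · b by multiplying left to right and reducing via the relations at each step:
  b · b = b²

Answer: b²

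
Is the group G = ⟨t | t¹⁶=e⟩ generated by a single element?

|G| = 16. The element t has order 16 (its powers give 16 distinct elements), so ⟨t⟩ = G and G is cyclic.

Answer: Yes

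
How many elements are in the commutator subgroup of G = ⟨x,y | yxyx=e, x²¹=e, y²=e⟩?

G' = [G, G] is generated by all commutators. The generator-pair commutators are: [x, y] = x².
The subgroup they normally generate is {e, x, x², x³, x⁴, x⁵, x⁶, x⁷, x⁸, x⁹, x¹⁰, x¹¹, x¹², x¹³, x¹⁴, x¹⁵, x¹⁶, x¹⁷, x¹⁸, x¹⁹, x²⁰}, of order 21.
Check: |G/G'| = 42/21 = 2 is the order of the abelianisation.

Answer: 21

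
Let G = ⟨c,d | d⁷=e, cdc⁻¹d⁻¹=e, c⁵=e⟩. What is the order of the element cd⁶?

Compute successive powers until reaching e:
  (cd⁶)¹ = cd⁶, (cd⁶)² = c²d⁵, (cd⁶)³ = c³d⁴, (cd⁶)⁴ = c⁴d³, (cd⁶)⁵ = d², (cd⁶)⁶ = cd, (cd⁶)⁷ = c², (cd⁶)⁸ = c³d⁶, (cd⁶)⁹ = c⁴d⁵, (cd⁶)¹⁰ = d⁴, (cd⁶)¹¹ = cd³, (cd⁶)¹² = c²d², (cd⁶)¹³ = c³d, (cd⁶)¹⁴ = c⁴, (cd⁶)¹⁵ = d⁶, (cd⁶)¹⁶ = cd⁵, (cd⁶)¹⁷ = c²d⁴, (cd⁶)¹⁸ = c³d³, (cd⁶)¹⁹ = c⁴d², (cd⁶)²⁰ = d, (cd⁶)²¹ = c, (cd⁶)²² = c²d⁶, (cd⁶)²³ = c³d⁵, (cd⁶)²⁴ = c⁴d⁴, (cd⁶)²⁵ = d³, (cd⁶)²⁶ = cd², (cd⁶)²⁷ = c²d, (cd⁶)²⁸ = c³, (cd⁶)²⁹ = c⁴d⁶, (cd⁶)³⁰ = d⁵, (cd⁶)³¹ = cd⁴, (cd⁶)³² = c²d³, (cd⁶)³³ = c³d², (cd⁶)³⁴ = c⁴d, (cd⁶)³⁵ = e.
The smallest positive k with (cd⁶)ᵏ = e is 35.

Answer: 35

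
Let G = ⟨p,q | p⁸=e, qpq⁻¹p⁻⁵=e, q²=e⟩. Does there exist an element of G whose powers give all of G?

Every cyclic group is abelian. But p·q = pq while q·p = p⁵q, so p·q ≠ q·p and G is not abelian. Hence G is not cyclic.

Answer: No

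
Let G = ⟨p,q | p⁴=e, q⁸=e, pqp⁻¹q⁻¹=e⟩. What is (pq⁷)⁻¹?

The order of (pq⁷) is 8 (smallest k with (pq⁷)ᵏ = e), so (pq⁷)⁻¹ = (pq⁷)⁷ = p³q.
Check: (pq⁷) · (p³q) → (pq⁷) · p³ = q⁷;   (q⁷) · q = e, giving e as required.

Answer: p³q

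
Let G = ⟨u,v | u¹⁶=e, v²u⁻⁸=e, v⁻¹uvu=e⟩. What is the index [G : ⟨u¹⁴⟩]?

First find ord(u¹⁴) by computing successive powers:
  (u¹⁴)¹ = u¹⁴, (u¹⁴)² = u¹², (u¹⁴)³ = u¹⁰, (u¹⁴)⁴ = u⁸, (u¹⁴)⁵ = u⁶, (u¹⁴)⁶ = u⁴, (u¹⁴)⁷ = u², (u¹⁴)⁸ = e.
So |⟨u¹⁴⟩| = ord(u¹⁴) = 8. With |G| = 32, by Lagrange [G : ⟨u¹⁴⟩] = 32/8 = 4.

Answer: 4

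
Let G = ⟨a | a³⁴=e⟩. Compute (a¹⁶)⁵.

Compute successive powers of (a¹⁶), reducing at each step:
  (a¹⁶)²: (a¹⁶) · a¹⁶ = a³²
  (a¹⁶)³: (a³²) · a¹⁶ = a¹⁴
  (a¹⁶)⁴: (a¹⁴) · a¹⁶ = a³⁰
  (a¹⁶)⁵: (a³⁰) · a¹⁶ = a¹²

Answer: a¹²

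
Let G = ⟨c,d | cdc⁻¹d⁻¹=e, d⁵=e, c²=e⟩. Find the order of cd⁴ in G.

Compute successive powers until reaching e:
  (cd⁴)¹ = cd⁴, (cd⁴)² = d³, (cd⁴)³ = cd², (cd⁴)⁴ = d, (cd⁴)⁵ = c, (cd⁴)⁶ = d⁴, (cd⁴)⁷ = cd³, (cd⁴)⁸ = d², (cd⁴)⁹ = cd, (cd⁴)¹⁰ = e.
The smallest positive k with (cd⁴)ᵏ = e is 10.

Answer: 10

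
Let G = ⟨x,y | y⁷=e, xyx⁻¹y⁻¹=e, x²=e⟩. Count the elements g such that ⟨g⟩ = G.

G is cyclic of order 14. An element generates G iff its order is 14, and a cyclic group of order 14 has exactly φ(14) = 6 such elements.

Answer: 6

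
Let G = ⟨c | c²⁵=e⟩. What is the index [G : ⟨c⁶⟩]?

First find ord(c⁶) by computing successive powers:
  (c⁶)¹ = c⁶, (c⁶)² = c¹², (c⁶)³ = c¹⁸, (c⁶)⁴ = c²⁴, (c⁶)⁵ = c⁵, (c⁶)⁶ = c¹¹, (c⁶)⁷ = c¹⁷, (c⁶)⁸ = c²³, (c⁶)⁹ = c⁴, (c⁶)¹⁰ = c¹⁰, (c⁶)¹¹ = c¹⁶, (c⁶)¹² = c²², (c⁶)¹³ = c³, (c⁶)¹⁴ = c⁹, (c⁶)¹⁵ = c¹⁵, (c⁶)¹⁶ = c²¹, (c⁶)¹⁷ = c², (c⁶)¹⁸ = c⁸, (c⁶)¹⁹ = c¹⁴, (c⁶)²⁰ = c²⁰, (c⁶)²¹ = c, (c⁶)²² = c⁷, (c⁶)²³ = c¹³, (c⁶)²⁴ = c¹⁹, (c⁶)²⁵ = e.
So |⟨c⁶⟩| = ord(c⁶) = 25. With |G| = 25, by Lagrange [G : ⟨c⁶⟩] = 25/25 = 1.

Answer: 1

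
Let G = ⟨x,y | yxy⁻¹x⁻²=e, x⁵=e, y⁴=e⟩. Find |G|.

Enumerate words in the generators, reducing via the relations: the distinct elements are
  {e, x, y, xy, x², x³, x⁴, y², y³, xy², xy³, x²y, x³y, x⁴y, x²y², x²y³, x³y², x³y³, x⁴y², x⁴y³}.
No further products give new elements, so |G| = 20.

Answer: 20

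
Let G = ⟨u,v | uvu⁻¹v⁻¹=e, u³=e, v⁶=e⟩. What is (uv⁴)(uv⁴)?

Compute (uv⁴) · (uv⁴) by multiplying left to right and reducing via the relations at each step:
  (uv⁴) · u = u²v⁴
  (u²v⁴) · v⁴ = u²v²

Answer: u²v²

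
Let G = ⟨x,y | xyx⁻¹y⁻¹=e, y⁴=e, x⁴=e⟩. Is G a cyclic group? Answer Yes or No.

|G| = 16, but the maximum element order in G is 4 < 16. No single element generates all of G, so G is not cyclic.

Answer: No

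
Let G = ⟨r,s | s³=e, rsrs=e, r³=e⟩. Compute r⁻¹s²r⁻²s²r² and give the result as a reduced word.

Multiply left to right, reducing at each step:
  (r²) · s² = r²s²
  (r²s²) · r⁻² = sr²
  (sr²) · s² = s²r
  (s²r) · r² = s²

Answer: s²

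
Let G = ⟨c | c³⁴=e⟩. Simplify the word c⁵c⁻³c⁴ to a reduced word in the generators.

Multiply left to right, reducing at each step:
  (c⁵) · c⁻³ = c²
  (c²) · c⁴ = c⁶

Answer: c⁶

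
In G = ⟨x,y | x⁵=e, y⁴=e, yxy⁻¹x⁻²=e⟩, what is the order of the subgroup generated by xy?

|⟨xy⟩| equals the order of xy. Compute successive powers until reaching e:
  (xy)¹ = xy, (xy)² = x³y², (xy)³ = x²y³, (xy)⁴ = e.
The smallest positive k with (xy)ᵏ = e is 4, so |⟨xy⟩| = 4.

Answer: 4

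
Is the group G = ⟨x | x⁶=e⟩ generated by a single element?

|G| = 6. The element x has order 6 (its powers give 6 distinct elements), so ⟨x⟩ = G and G is cyclic.

Answer: Yes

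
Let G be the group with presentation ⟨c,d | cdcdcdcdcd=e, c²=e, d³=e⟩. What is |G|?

Enumerate words in the generators, reducing via the relations: the distinct elements are
  {c, d, e, cd, dc, d², cdc, cd², dcd, d²c, cdcd, cd²c, dcdc, dcd², d²cd, cdcdc, cdcd², cd²cd, dcd²c, d²cdc, d²cd², cdcd²c, cd²cdc, cd²cd², dcdcd², dcd²cd, d²cdcd, d²cd²c, cdcd²cd, cd²cdcd, cd²cd²c, dcdcd²c, dcd²cdc, dcd²cd², d²cdcd², d²cd²cd, cdcd²cdc, cdcd²cd², cd²cdcd², dcdcd²cd, dcd²cdcd, d²cdcd²c, d²cd²cdc, cdcd²cdcd, cd²cdcd²c, dcdcd²cd², dcd²cdcd², d²cdcd²cd, d²cd²cdcd, cdcd²cdcd², cd²cdcd²cd, dcd²cdcd²c, d²cdcd²cdc, d²cdcd²cd², d²cd²cdcd², cdcd²cdcd²c, cd²cdcd²cdc, cd²cdcd²cd², dcd²cdcd²cd, cdcd²cdcd²cd}.
No further products give new elements, so |G| = 60.

Answer: 60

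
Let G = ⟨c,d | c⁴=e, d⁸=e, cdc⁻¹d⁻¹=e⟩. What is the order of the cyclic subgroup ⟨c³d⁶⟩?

|⟨c³d⁶⟩| equals the order of c³d⁶. Compute successive powers until reaching e:
  (c³d⁶)¹ = c³d⁶, (c³d⁶)² = c²d⁴, (c³d⁶)³ = cd², (c³d⁶)⁴ = e.
The smallest positive k with (c³d⁶)ᵏ = e is 4, so |⟨c³d⁶⟩| = 4.

Answer: 4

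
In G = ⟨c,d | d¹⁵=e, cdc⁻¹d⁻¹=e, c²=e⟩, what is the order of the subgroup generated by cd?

|⟨cd⟩| equals the order of cd. Compute successive powers until reaching e:
  (cd)¹ = cd, (cd)² = d², (cd)³ = cd³, (cd)⁴ = d⁴, (cd)⁵ = cd⁵, (cd)⁶ = d⁶, (cd)⁷ = cd⁷, (cd)⁸ = d⁸, (cd)⁹ = cd⁹, (cd)¹⁰ = d¹⁰, (cd)¹¹ = cd¹¹, (cd)¹² = d¹², (cd)¹³ = cd¹³, (cd)¹⁴ = d¹⁴, (cd)¹⁵ = c, (cd)¹⁶ = d, (cd)¹⁷ = cd², (cd)¹⁸ = d³, (cd)¹⁹ = cd⁴, (cd)²⁰ = d⁵, (cd)²¹ = cd⁶, (cd)²² = d⁷, (cd)²³ = cd⁸, (cd)²⁴ = d⁹, (cd)²⁵ = cd¹⁰, (cd)²⁶ = d¹¹, (cd)²⁷ = cd¹², (cd)²⁸ = d¹³, (cd)²⁹ = cd¹⁴, (cd)³⁰ = e.
The smallest positive k with (cd)ᵏ = e is 30, so |⟨cd⟩| = 30.

Answer: 30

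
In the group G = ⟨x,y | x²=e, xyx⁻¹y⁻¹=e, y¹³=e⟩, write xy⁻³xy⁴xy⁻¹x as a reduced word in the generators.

Multiply left to right, reducing at each step:
  x · y⁻³ = xy¹⁰
  (xy¹⁰) · x = y¹⁰
  (y¹⁰) · y⁴ = y
  y · x = xy
  (xy) · y⁻¹ = x
  x · x = e

Answer: e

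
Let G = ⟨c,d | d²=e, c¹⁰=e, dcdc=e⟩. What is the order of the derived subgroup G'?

G' = [G, G] is generated by all commutators. The generator-pair commutators are: [c, d] = c².
The subgroup they normally generate is {e, c², c⁴, c⁶, c⁸}, of order 5.
Check: |G/G'| = 20/5 = 4 is the order of the abelianisation.

Answer: 5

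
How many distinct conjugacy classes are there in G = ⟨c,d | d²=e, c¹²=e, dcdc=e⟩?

The conjugacy classes (representative and size) are:
  [e] (size 1), [c¹¹] (size 2), [c²] (size 2), [c⁹] (size 2), [c⁴] (size 2), [c⁵] (size 2), [c⁶] (size 1), [d] (size 6), [cd] (size 6).
Class equation: 1 + 2 + 2 + 2 + 2 + 2 + 1 + 6 + 6 = 24 = |G|. So G has 9 conjugacy classes.

Answer: 9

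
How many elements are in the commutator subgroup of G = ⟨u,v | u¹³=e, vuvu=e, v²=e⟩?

G' = [G, G] is generated by all commutators. The generator-pair commutators are: [u, v] = u².
The subgroup they normally generate is {e, u, u², u³, u⁴, u⁵, u⁶, u⁷, u⁸, u⁹, u¹⁰, u¹¹, u¹²}, of order 13.
Check: |G/G'| = 26/13 = 2 is the order of the abelianisation.

Answer: 13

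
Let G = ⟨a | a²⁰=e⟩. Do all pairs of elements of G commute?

G has a single generator, so G is cyclic and hence abelian.

Answer: Yes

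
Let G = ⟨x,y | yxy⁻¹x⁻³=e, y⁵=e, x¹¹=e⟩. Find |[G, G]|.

G' = [G, G] is generated by all commutators. The generator-pair commutators are: [x, y] = x⁹.
The subgroup they normally generate is {e, x, x², x³, x⁴, x⁵, x⁶, x⁷, x⁸, x⁹, x¹⁰}, of order 11.
Check: |G/G'| = 55/11 = 5 is the order of the abelianisation.

Answer: 11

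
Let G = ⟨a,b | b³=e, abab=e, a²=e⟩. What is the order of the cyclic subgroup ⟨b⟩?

|⟨b⟩| equals the order of b. Compute successive powers until reaching e:
  b¹ = b, b² = b², b³ = e.
The smallest positive k with bᵏ = e is 3, so |⟨b⟩| = 3.

Answer: 3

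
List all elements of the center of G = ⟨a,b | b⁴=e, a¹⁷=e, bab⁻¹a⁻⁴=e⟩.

An element z ∈ Z(G) iff z commutes with every generator.
For example e is central: e·a = a = a·e; e·b = b = b·e.
Whereas a ∉ Z(G) since a·b = ab ≠ a⁴b = b·a.
Checking each of the 68 elements this way gives Z(G) = {e}, of order 1.

Answer: {e}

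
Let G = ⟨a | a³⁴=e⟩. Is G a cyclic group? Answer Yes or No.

|G| = 34. The element a has order 34 (its powers give 34 distinct elements), so ⟨a⟩ = G and G is cyclic.

Answer: Yes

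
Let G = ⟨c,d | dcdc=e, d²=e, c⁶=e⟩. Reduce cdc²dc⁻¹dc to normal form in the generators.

Multiply left to right, reducing at each step:
  c · d = cd
  (cd) · c² = c⁵d
  (c⁵d) · d = c⁵
  (c⁵) · c⁻¹ = c⁴
  (c⁴) · d = c⁴d
  (c⁴d) · c = c³d

Answer: c³d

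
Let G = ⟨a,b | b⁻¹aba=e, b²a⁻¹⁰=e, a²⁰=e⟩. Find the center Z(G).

An element z ∈ Z(G) iff z commutes with every generator.
For example a¹⁰ is central: (a¹⁰)·a = a¹¹ = a·(a¹⁰); (a¹⁰)·b = b⁻¹ = b·(a¹⁰).
Whereas a ∉ Z(G) since a·b = ab ≠ a⁹b⁻¹ = b·a.
Checking each of the 40 elements this way gives Z(G) = {e, a¹⁰}, of order 2.

Answer: {e, a¹⁰}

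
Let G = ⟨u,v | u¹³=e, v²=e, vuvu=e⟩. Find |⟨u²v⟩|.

|⟨u²v⟩| equals the order of u²v. Compute successive powers until reaching e:
  (u²v)¹ = u²v, (u²v)² = e.
The smallest positive k with (u²v)ᵏ = e is 2, so |⟨u²v⟩| = 2.

Answer: 2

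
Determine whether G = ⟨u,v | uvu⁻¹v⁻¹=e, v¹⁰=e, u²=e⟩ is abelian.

Each pair of generators commutes: u·v = uv = v·u. Since the generators pairwise commute, every element of G commutes with every other, so G is abelian.

Answer: Yes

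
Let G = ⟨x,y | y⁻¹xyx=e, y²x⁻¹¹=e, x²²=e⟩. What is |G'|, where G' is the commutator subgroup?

G' = [G, G] is generated by all commutators. The generator-pair commutators are: [x, y] = x².
The subgroup they normally generate is {e, x², x⁴, x⁶, x⁸, x¹⁰, x¹², x¹⁴, x¹⁶, x¹⁸, x²⁰}, of order 11.
Check: |G/G'| = 44/11 = 4 is the order of the abelianisation.

Answer: 11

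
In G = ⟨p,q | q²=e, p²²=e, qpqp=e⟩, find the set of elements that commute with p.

⟨p⟩ ⊆ C_G(p) since powers of p commute with p; so |C_G(p)| ≥ |⟨p⟩| = 22.
By orbit–stabilizer, |C_G(p)| = |G| / |conj. class of p| = 44 / 2 = 22.
The 22 elements commuting with p are {e, p, p², p³, p⁴, p⁵, p⁶, p⁷, p⁸, p⁹, p¹⁰, p¹¹, p¹², p¹³, p¹⁴, p¹⁵, p¹⁶, p¹⁷, p¹⁸, p¹⁹, p²⁰, p²¹}.

Answer: {e, p, p², p³, p⁴, p⁵, p⁶, p⁷, p⁸, p⁹, p¹⁰, p¹¹, p¹², p¹³, p¹⁴, p¹⁵, p¹⁶, p¹⁷, p¹⁸, p¹⁹, p²⁰, p²¹}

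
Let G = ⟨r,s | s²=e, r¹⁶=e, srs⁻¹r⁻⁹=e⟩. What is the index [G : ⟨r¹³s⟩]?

First find ord(r¹³s) by computing successive powers:
  (r¹³s)¹ = r¹³s, (r¹³s)² = r², (r¹³s)³ = r¹⁵s, (r¹³s)⁴ = r⁴, (r¹³s)⁵ = rs, (r¹³s)⁶ = r⁶, (r¹³s)⁷ = r³s, (r¹³s)⁸ = r⁸, (r¹³s)⁹ = r⁵s, (r¹³s)¹⁰ = r¹⁰, (r¹³s)¹¹ = r⁷s, (r¹³s)¹² = r¹², (r¹³s)¹³ = r⁹s, (r¹³s)¹⁴ = r¹⁴, (r¹³s)¹⁵ = r¹¹s, (r¹³s)¹⁶ = e.
So |⟨r¹³s⟩| = ord(r¹³s) = 16. With |G| = 32, by Lagrange [G : ⟨r¹³s⟩] = 32/16 = 2.

Answer: 2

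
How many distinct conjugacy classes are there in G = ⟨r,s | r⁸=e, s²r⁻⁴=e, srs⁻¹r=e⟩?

The conjugacy classes (representative and size) are:
  [e] (size 1), [r⁷] (size 2), [r²] (size 2), [r⁵] (size 2), [r⁴] (size 1), [r²s⁻¹] (size 4), [r³s] (size 4).
Class equation: 1 + 2 + 2 + 2 + 1 + 4 + 4 = 16 = |G|. So G has 7 conjugacy classes.

Answer: 7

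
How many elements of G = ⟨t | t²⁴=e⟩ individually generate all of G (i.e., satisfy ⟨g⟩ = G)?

G is cyclic of order 24. An element generates G iff its order is 24, and a cyclic group of order 24 has exactly φ(24) = 8 such elements.

Answer: 8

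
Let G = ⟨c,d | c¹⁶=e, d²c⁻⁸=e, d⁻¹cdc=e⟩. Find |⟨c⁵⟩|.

|⟨c⁵⟩| equals the order of c⁵. Compute successive powers until reaching e:
  (c⁵)¹ = c⁵, (c⁵)² = c¹⁰, (c⁵)³ = c¹⁵, (c⁵)⁴ = c⁴, (c⁵)⁵ = c⁹, (c⁵)⁶ = c¹⁴, (c⁵)⁷ = c³, (c⁵)⁸ = c⁸, (c⁵)⁹ = c¹³, (c⁵)¹⁰ = c², (c⁵)¹¹ = c⁷, (c⁵)¹² = c¹², (c⁵)¹³ = c, (c⁵)¹⁴ = c⁶, (c⁵)¹⁵ = c¹¹, (c⁵)¹⁶ = e.
The smallest positive k with (c⁵)ᵏ = e is 16, so |⟨c⁵⟩| = 16.

Answer: 16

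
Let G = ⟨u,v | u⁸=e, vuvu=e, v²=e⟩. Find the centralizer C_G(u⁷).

⟨u⁷⟩ ⊆ C_G(u⁷) since powers of u⁷ commute with u⁷; so |C_G(u⁷)| ≥ |⟨u⁷⟩| = 8.
By orbit–stabilizer, |C_G(u⁷)| = |G| / |conj. class of u⁷| = 16 / 2 = 8.
The 8 elements commuting with u⁷ are {e, u, u², u³, u⁴, u⁵, u⁶, u⁷}.

Answer: {e, u, u², u³, u⁴, u⁵, u⁶, u⁷}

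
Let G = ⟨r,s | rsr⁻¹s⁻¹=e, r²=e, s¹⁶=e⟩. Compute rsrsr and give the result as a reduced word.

Multiply left to right, reducing at each step:
  r · s = rs
  (rs) · r = s
  s · s = s²
  (s²) · r = rs²

Answer: rs²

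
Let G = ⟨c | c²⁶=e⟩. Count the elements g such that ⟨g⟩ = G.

G is cyclic of order 26. An element generates G iff its order is 26, and a cyclic group of order 26 has exactly φ(26) = 12 such elements.

Answer: 12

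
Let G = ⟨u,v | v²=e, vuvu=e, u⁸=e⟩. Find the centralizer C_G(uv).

⟨uv⟩ ⊆ C_G(uv) since powers of uv commute with uv; so |C_G(uv)| ≥ |⟨uv⟩| = 2.
By orbit–stabilizer, |C_G(uv)| = |G| / |conj. class of uv| = 16 / 4 = 4.
The 4 elements commuting with uv are {e, u⁴, uv, u⁵v}.

Answer: {e, u⁴, uv, u⁵v}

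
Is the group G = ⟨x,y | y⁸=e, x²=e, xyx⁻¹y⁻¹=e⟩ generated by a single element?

|G| = 16, but the maximum element order in G is 8 < 16. No single element generates all of G, so G is not cyclic.

Answer: No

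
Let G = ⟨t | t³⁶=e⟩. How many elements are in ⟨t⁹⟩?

|⟨t⁹⟩| equals the order of t⁹. Compute successive powers until reaching e:
  (t⁹)¹ = t⁹, (t⁹)² = t¹⁸, (t⁹)³ = t²⁷, (t⁹)⁴ = e.
The smallest positive k with (t⁹)ᵏ = e is 4, so |⟨t⁹⟩| = 4.

Answer: 4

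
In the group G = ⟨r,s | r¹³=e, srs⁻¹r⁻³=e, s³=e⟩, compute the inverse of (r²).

The order of (r²) is 13 (smallest k with (r²)ᵏ = e), so (r²)⁻¹ = (r²)¹² = r¹¹.
Check: (r²) · (r¹¹) → (r²) · r¹¹ = e, giving e as required.

Answer: r¹¹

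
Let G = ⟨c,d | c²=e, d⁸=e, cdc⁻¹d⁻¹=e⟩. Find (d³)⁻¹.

The order of (d³) is 8 (smallest k with (d³)ᵏ = e), so (d³)⁻¹ = (d³)⁷ = d⁵.
Check: (d³) · (d⁵) → (d³) · d⁵ = e, giving e as required.

Answer: d⁵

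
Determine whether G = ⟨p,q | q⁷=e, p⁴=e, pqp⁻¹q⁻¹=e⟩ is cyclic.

|G| = 28. The element pq has order 28 (its powers give 28 distinct elements), so ⟨pq⟩ = G and G is cyclic.

Answer: Yes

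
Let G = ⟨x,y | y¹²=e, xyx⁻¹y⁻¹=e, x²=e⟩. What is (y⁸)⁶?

Compute successive powers of (y⁸), reducing at each step:
  (y⁸)²: (y⁸) · y⁸ = y⁴
  (y⁸)³: (y⁴) · y⁸ = e
  (y⁸)⁴: e · y⁸ = y⁸
  (y⁸)⁵: (y⁸) · y⁸ = y⁴
  (y⁸)⁶: (y⁴) · y⁸ = e

Answer: e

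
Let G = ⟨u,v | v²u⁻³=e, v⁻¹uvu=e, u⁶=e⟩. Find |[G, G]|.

G' = [G, G] is generated by all commutators. The generator-pair commutators are: [u, v] = u².
The subgroup they normally generate is {e, u², u⁴}, of order 3.
Check: |G/G'| = 12/3 = 4 is the order of the abelianisation.

Answer: 3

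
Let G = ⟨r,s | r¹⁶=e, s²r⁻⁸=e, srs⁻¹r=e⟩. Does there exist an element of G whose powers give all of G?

Every cyclic group is abelian. But r·s = rs while s·r = r⁷s⁻¹, so r·s ≠ s·r and G is not abelian. Hence G is not cyclic.

Answer: No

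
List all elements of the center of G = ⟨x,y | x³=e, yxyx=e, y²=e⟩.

An element z ∈ Z(G) iff z commutes with every generator.
For example e is central: e·x = x = x·e; e·y = y = y·e.
Whereas x ∉ Z(G) since x·y = xy ≠ x²y = y·x.
Checking each of the 6 elements this way gives Z(G) = {e}, of order 1.

Answer: {e}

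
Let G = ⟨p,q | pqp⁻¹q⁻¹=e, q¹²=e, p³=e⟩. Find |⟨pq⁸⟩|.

|⟨pq⁸⟩| equals the order of pq⁸. Compute successive powers until reaching e:
  (pq⁸)¹ = pq⁸, (pq⁸)² = p²q⁴, (pq⁸)³ = e.
The smallest positive k with (pq⁸)ᵏ = e is 3, so |⟨pq⁸⟩| = 3.

Answer: 3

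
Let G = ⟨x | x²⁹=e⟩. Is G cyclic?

|G| = 29. The element x has order 29 (its powers give 29 distinct elements), so ⟨x⟩ = G and G is cyclic.

Answer: Yes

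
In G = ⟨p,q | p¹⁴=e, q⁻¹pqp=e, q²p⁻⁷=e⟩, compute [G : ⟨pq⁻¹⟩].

First find ord(pq⁻¹) by computing successive powers:
  (pq⁻¹)¹ = pq⁻¹, (pq⁻¹)² = p⁷, (pq⁻¹)³ = pq, (pq⁻¹)⁴ = e.
So |⟨pq⁻¹⟩| = ord(pq⁻¹) = 4. With |G| = 28, by Lagrange [G : ⟨pq⁻¹⟩] = 28/4 = 7.

Answer: 7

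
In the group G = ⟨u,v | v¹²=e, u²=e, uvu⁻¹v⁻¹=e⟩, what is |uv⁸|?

Compute successive powers until reaching e:
  (uv⁸)¹ = uv⁸, (uv⁸)² = v⁴, (uv⁸)³ = u, (uv⁸)⁴ = v⁸, (uv⁸)⁵ = uv⁴, (uv⁸)⁶ = e.
The smallest positive k with (uv⁸)ᵏ = e is 6.

Answer: 6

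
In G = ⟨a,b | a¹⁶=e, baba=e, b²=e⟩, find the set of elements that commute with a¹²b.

⟨a¹²b⟩ ⊆ C_G(a¹²b) since powers of a¹²b commute with a¹²b; so |C_G(a¹²b)| ≥ |⟨a¹²b⟩| = 2.
By orbit–stabilizer, |C_G(a¹²b)| = |G| / |conj. class of a¹²b| = 32 / 8 = 4.
The 4 elements commuting with a¹²b are {e, a⁸, a⁴b, a¹²b}.

Answer: {e, a⁸, a⁴b, a¹²b}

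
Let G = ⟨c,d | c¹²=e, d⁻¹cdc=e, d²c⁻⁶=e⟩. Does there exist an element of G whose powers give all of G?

Every cyclic group is abelian. But c·d = cd while d·c = c⁵d⁻¹, so c·d ≠ d·c and G is not abelian. Hence G is not cyclic.

Answer: No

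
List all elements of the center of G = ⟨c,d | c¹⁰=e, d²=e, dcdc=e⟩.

An element z ∈ Z(G) iff z commutes with every generator.
For example c⁵ is central: (c⁵)·c = c⁶ = c·(c⁵); (c⁵)·d = c⁵d = d·(c⁵).
Whereas c ∉ Z(G) since c·d = cd ≠ c⁹d = d·c.
Checking each of the 20 elements this way gives Z(G) = {e, c⁵}, of order 2.

Answer: {e, c⁵}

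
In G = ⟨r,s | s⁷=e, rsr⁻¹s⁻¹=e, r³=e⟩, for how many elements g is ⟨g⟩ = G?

G is cyclic of order 21. An element generates G iff its order is 21, and a cyclic group of order 21 has exactly φ(21) = 12 such elements.

Answer: 12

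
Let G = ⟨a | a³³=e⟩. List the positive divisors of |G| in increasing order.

|G| = 33 = 3 · 11. By Lagrange's theorem the order of any subgroup divides 33; the divisors of 33 are 1, 3, 11, 33.

Answer: 1, 3, 11, 33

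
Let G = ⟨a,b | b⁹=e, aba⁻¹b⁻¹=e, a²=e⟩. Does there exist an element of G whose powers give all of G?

|G| = 18. The element ab has order 18 (its powers give 18 distinct elements), so ⟨ab⟩ = G and G is cyclic.

Answer: Yes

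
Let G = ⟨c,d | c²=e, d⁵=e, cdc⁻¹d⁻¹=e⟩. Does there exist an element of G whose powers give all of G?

|G| = 10. The element cd has order 10 (its powers give 10 distinct elements), so ⟨cd⟩ = G and G is cyclic.

Answer: Yes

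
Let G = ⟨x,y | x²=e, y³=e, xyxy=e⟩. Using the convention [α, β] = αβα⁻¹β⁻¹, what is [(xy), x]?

[(xy), x] = (xy)·x·(xy)⁻¹·x⁻¹.
  (xy) · x = y²
  (y²) · (xy) = xy²
  (xy²) · x = y

Answer: y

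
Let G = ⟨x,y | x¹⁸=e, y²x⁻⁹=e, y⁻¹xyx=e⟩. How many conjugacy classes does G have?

The conjugacy classes (representative and size) are:
  [e] (size 1), [x¹⁷] (size 2), [x¹⁶] (size 2), [x³] (size 2), [x¹⁴] (size 2), [x¹³] (size 2), [x¹²] (size 2), [x¹¹] (size 2), [x¹⁰] (size 2), [x⁹] (size 1), [x⁸y] (size 9), [xy] (size 9).
Class equation: 1 + 2 + 2 + 2 + 2 + 2 + 2 + 2 + 2 + 1 + 9 + 9 = 36 = |G|. So G has 12 conjugacy classes.

Answer: 12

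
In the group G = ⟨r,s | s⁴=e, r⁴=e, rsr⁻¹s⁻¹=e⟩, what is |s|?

Compute successive powers until reaching e:
  s¹ = s, s² = s², s³ = s³, s⁴ = e.
The smallest positive k with sᵏ = e is 4.

Answer: 4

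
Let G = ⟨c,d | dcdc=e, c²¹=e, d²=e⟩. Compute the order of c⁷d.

Compute successive powers until reaching e:
  (c⁷d)¹ = c⁷d, (c⁷d)² = e.
The smallest positive k with (c⁷d)ᵏ = e is 2.

Answer: 2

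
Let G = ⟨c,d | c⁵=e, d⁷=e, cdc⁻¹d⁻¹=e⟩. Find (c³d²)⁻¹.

The order of (c³d²) is 35 (smallest k with (c³d²)ᵏ = e), so (c³d²)⁻¹ = (c³d²)³⁴ = c²d⁵.
Check: (c³d²) · (c²d⁵) → (c³d²) · c² = d²;   (d²) · d⁵ = e, giving e as required.

Answer: c²d⁵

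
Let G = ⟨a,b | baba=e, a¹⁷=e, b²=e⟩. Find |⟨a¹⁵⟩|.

|⟨a¹⁵⟩| equals the order of a¹⁵. Compute successive powers until reaching e:
  (a¹⁵)¹ = a¹⁵, (a¹⁵)² = a¹³, (a¹⁵)³ = a¹¹, (a¹⁵)⁴ = a⁹, (a¹⁵)⁵ = a⁷, (a¹⁵)⁶ = a⁵, (a¹⁵)⁷ = a³, (a¹⁵)⁸ = a, (a¹⁵)⁹ = a¹⁶, (a¹⁵)¹⁰ = a¹⁴, (a¹⁵)¹¹ = a¹², (a¹⁵)¹² = a¹⁰, (a¹⁵)¹³ = a⁸, (a¹⁵)¹⁴ = a⁶, (a¹⁵)¹⁵ = a⁴, (a¹⁵)¹⁶ = a², (a¹⁵)¹⁷ = e.
The smallest positive k with (a¹⁵)ᵏ = e is 17, so |⟨a¹⁵⟩| = 17.

Answer: 17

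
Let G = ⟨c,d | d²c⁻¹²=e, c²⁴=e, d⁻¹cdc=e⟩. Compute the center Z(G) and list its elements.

An element z ∈ Z(G) iff z commutes with every generator.
For example c¹² is central: (c¹²)·c = c¹³ = c·(c¹²); (c¹²)·d = d⁻¹ = d·(c¹²).
Whereas c ∉ Z(G) since c·d = cd ≠ c¹¹d⁻¹ = d·c.
Checking each of the 48 elements this way gives Z(G) = {e, c¹²}, of order 2.

Answer: {e, c¹²}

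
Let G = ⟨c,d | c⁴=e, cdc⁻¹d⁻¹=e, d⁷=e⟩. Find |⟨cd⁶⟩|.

|⟨cd⁶⟩| equals the order of cd⁶. Compute successive powers until reaching e:
  (cd⁶)¹ = cd⁶, (cd⁶)² = c²d⁵, (cd⁶)³ = c³d⁴, (cd⁶)⁴ = d³, (cd⁶)⁵ = cd², (cd⁶)⁶ = c²d, (cd⁶)⁷ = c³, (cd⁶)⁸ = d⁶, (cd⁶)⁹ = cd⁵, (cd⁶)¹⁰ = c²d⁴, (cd⁶)¹¹ = c³d³, (cd⁶)¹² = d², (cd⁶)¹³ = cd, (cd⁶)¹⁴ = c², (cd⁶)¹⁵ = c³d⁶, (cd⁶)¹⁶ = d⁵, (cd⁶)¹⁷ = cd⁴, (cd⁶)¹⁸ = c²d³, (cd⁶)¹⁹ = c³d², (cd⁶)²⁰ = d, (cd⁶)²¹ = c, (cd⁶)²² = c²d⁶, (cd⁶)²³ = c³d⁵, (cd⁶)²⁴ = d⁴, (cd⁶)²⁵ = cd³, (cd⁶)²⁶ = c²d², (cd⁶)²⁷ = c³d, (cd⁶)²⁸ = e.
The smallest positive k with (cd⁶)ᵏ = e is 28, so |⟨cd⁶⟩| = 28.

Answer: 28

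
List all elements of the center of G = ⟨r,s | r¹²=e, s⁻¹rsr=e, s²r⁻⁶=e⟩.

An element z ∈ Z(G) iff z commutes with every generator.
For example r⁶ is central: (r⁶)·r = r⁷ = r·(r⁶); (r⁶)·s = s⁻¹ = s·(r⁶).
Whereas r ∉ Z(G) since r·s = rs ≠ r⁵s⁻¹ = s·r.
Checking each of the 24 elements this way gives Z(G) = {e, r⁶}, of order 2.

Answer: {e, r⁶}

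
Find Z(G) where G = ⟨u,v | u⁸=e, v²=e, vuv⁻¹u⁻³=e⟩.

An element z ∈ Z(G) iff z commutes with every generator.
For example u⁴ is central: (u⁴)·u = u⁵ = u·(u⁴); (u⁴)·v = u⁴v = v·(u⁴).
Whereas u ∉ Z(G) since u·v = uv ≠ u³v = v·u.
Checking each of the 16 elements this way gives Z(G) = {e, u⁴}, of order 2.

Answer: {e, u⁴}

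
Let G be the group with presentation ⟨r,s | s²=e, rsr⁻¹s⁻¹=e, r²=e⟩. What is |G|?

Enumerate words in the generators, reducing via the relations: the distinct elements are
  {e, r, s, rs}.
No further products give new elements, so |G| = 4.

Answer: 4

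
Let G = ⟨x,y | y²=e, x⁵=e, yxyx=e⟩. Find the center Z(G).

An element z ∈ Z(G) iff z commutes with every generator.
For example e is central: e·x = x = x·e; e·y = y = y·e.
Whereas x ∉ Z(G) since x·y = xy ≠ x⁴y = y·x.
Checking each of the 10 elements this way gives Z(G) = {e}, of order 1.

Answer: {e}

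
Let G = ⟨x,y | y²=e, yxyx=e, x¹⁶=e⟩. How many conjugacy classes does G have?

The conjugacy classes (representative and size) are:
  [e] (size 1), [x¹⁵] (size 2), [x²] (size 2), [x³] (size 2), [x¹²] (size 2), [x⁵] (size 2), [x⁶] (size 2), [x⁷] (size 2), [x⁸] (size 1), [x²y] (size 8), [x¹⁵y] (size 8).
Class equation: 1 + 2 + 2 + 2 + 2 + 2 + 2 + 2 + 1 + 8 + 8 = 32 = |G|. So G has 11 conjugacy classes.

Answer: 11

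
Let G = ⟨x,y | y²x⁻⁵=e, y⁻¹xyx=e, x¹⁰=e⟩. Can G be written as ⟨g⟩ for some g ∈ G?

Every cyclic group is abelian. But x·y = xy while y·x = x⁴y⁻¹, so x·y ≠ y·x and G is not abelian. Hence G is not cyclic.

Answer: No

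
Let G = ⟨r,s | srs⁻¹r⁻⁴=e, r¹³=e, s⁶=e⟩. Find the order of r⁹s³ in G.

Compute successive powers until reaching e:
  (r⁹s³)¹ = r⁹s³, (r⁹s³)² = e.
The smallest positive k with (r⁹s³)ᵏ = e is 2.

Answer: 2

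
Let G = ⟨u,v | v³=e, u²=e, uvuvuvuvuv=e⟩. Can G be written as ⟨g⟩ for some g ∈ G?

Every cyclic group is abelian. But u·v = uv while v·u = vu, so u·v ≠ v·u and G is not abelian. Hence G is not cyclic.

Answer: No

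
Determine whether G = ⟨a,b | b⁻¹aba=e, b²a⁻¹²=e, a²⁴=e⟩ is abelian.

a·b = ab but b·a = a¹¹b⁻¹, so a·b ≠ b·a and G is not abelian.

Answer: No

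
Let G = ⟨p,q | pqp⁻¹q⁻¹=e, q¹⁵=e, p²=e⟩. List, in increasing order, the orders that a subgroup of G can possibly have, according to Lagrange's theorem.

|G| = 30 = 2 · 3 · 5. By Lagrange's theorem the order of any subgroup divides 30; the divisors of 30 are 1, 2, 3, 5, 6, 10, 15, 30.

Answer: 1, 2, 3, 5, 6, 10, 15, 30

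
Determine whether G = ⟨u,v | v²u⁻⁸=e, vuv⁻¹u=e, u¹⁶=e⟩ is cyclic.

Every cyclic group is abelian. But u·v = uv while v·u = u⁷v⁻¹, so u·v ≠ v·u and G is not abelian. Hence G is not cyclic.

Answer: No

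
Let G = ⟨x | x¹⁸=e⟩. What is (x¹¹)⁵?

Compute successive powers of (x¹¹), reducing at each step:
  (x¹¹)²: (x¹¹) · x¹¹ = x⁴
  (x¹¹)³: (x⁴) · x¹¹ = x¹⁵
  (x¹¹)⁴: (x¹⁵) · x¹¹ = x⁸
  (x¹¹)⁵: (x⁸) · x¹¹ = x

Answer: x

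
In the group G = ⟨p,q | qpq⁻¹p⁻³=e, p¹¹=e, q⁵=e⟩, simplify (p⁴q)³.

Compute successive powers of (p⁴q), reducing at each step:
  (p⁴q)²: (p⁴q) · p⁴ = p⁵q;   (p⁵q) · q = p⁵q²
  (p⁴q)³: (p⁵q²) · p⁴ = p⁸q²;   (p⁸q²) · q = p⁸q³

Answer: p⁸q³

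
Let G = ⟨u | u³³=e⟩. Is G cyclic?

|G| = 33. The element u has order 33 (its powers give 33 distinct elements), so ⟨u⟩ = G and G is cyclic.

Answer: Yes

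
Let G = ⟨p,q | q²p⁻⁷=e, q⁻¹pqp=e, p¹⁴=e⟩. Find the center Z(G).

An element z ∈ Z(G) iff z commutes with every generator.
For example p⁷ is central: (p⁷)·p = p⁸ = p·(p⁷); (p⁷)·q = q⁻¹ = q·(p⁷).
Whereas p ∉ Z(G) since p·q = pq ≠ p⁶q⁻¹ = q·p.
Checking each of the 28 elements this way gives Z(G) = {e, p⁷}, of order 2.

Answer: {e, p⁷}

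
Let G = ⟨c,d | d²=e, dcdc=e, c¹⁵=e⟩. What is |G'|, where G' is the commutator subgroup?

G' = [G, G] is generated by all commutators. The generator-pair commutators are: [c, d] = c².
The subgroup they normally generate is {e, c, c², c³, c⁴, c⁵, c⁶, c⁷, c⁸, c⁹, c¹⁰, c¹¹, c¹², c¹³, c¹⁴}, of order 15.
Check: |G/G'| = 30/15 = 2 is the order of the abelianisation.

Answer: 15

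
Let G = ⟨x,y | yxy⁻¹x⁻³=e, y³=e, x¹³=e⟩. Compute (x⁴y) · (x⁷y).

Compute (x⁴y) · (x⁷y) by multiplying left to right and reducing via the relations at each step:
  (x⁴y) · x⁷ = x¹²y
  (x¹²y) · y = x¹²y²

Answer: x¹²y²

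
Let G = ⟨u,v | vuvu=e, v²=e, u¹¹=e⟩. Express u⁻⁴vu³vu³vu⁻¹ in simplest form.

Multiply left to right, reducing at each step:
  (u⁷) · v = u⁷v
  (u⁷v) · u³ = u⁴v
  (u⁴v) · v = u⁴
  (u⁴) · u³ = u⁷
  (u⁷) · v = u⁷v
  (u⁷v) · u⁻¹ = u⁸v

Answer: u⁸v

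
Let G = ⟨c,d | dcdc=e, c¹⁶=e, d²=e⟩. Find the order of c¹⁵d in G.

Compute successive powers until reaching e:
  (c¹⁵d)¹ = c¹⁵d, (c¹⁵d)² = e.
The smallest positive k with (c¹⁵d)ᵏ = e is 2.

Answer: 2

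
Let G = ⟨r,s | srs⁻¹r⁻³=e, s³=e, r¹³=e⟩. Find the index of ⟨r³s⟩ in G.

First find ord(r³s) by computing successive powers:
  (r³s)¹ = r³s, (r³s)² = r¹²s², (r³s)³ = e.
So |⟨r³s⟩| = ord(r³s) = 3. With |G| = 39, by Lagrange [G : ⟨r³s⟩] = 39/3 = 13.

Answer: 13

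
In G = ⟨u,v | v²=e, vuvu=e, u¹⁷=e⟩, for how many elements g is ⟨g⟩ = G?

⟨g⟩ = G would require ord(g) = |G| = 34, but the maximum element order in G is 17 < 34. So G is not cyclic and no single element generates it: the count is 0.

Answer: 0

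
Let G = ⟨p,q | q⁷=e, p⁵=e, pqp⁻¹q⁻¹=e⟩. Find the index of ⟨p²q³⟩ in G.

First find ord(p²q³) by computing successive powers:
  (p²q³)¹ = p²q³, (p²q³)² = p⁴q⁶, (p²q³)³ = pq², (p²q³)⁴ = p³q⁵, (p²q³)⁵ = q, (p²q³)⁶ = p²q⁴, (p²q³)⁷ = p⁴, (p²q³)⁸ = pq³, (p²q³)⁹ = p³q⁶, (p²q³)¹⁰ = q², (p²q³)¹¹ = p²q⁵, (p²q³)¹² = p⁴q, (p²q³)¹³ = pq⁴, (p²q³)¹⁴ = p³, (p²q³)¹⁵ = q³, (p²q³)¹⁶ = p²q⁶, (p²q³)¹⁷ = p⁴q², (p²q³)¹⁸ = pq⁵, (p²q³)¹⁹ = p³q, (p²q³)²⁰ = q⁴, (p²q³)²¹ = p², (p²q³)²² = p⁴q³, (p²q³)²³ = pq⁶, (p²q³)²⁴ = p³q², (p²q³)²⁵ = q⁵, (p²q³)²⁶ = p²q, (p²q³)²⁷ = p⁴q⁴, (p²q³)²⁸ = p, (p²q³)²⁹ = p³q³, (p²q³)³⁰ = q⁶, (p²q³)³¹ = p²q², (p²q³)³² = p⁴q⁵, (p²q³)³³ = pq, (p²q³)³⁴ = p³q⁴, (p²q³)³⁵ = e.
So |⟨p²q³⟩| = ord(p²q³) = 35. With |G| = 35, by Lagrange [G : ⟨p²q³⟩] = 35/35 = 1.

Answer: 1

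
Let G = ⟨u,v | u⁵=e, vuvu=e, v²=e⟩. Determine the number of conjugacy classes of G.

The conjugacy classes (representative and size) are:
  [e] (size 1), [u] (size 2), [u²] (size 2), [v] (size 5).
Class equation: 1 + 2 + 2 + 5 = 10 = |G|. So G has 4 conjugacy classes.

Answer: 4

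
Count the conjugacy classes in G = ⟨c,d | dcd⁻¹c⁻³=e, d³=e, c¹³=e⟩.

The conjugacy classes (representative and size) are:
  [e] (size 1), [c] (size 3), [c⁵] (size 3), [c¹⁰] (size 3), [c⁸] (size 3), [c¹⁰d] (size 13), [c⁷d²] (size 13).
Class equation: 1 + 3 + 3 + 3 + 3 + 13 + 13 = 39 = |G|. So G has 7 conjugacy classes.

Answer: 7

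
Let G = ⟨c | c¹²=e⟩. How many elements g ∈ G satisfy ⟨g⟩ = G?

G is cyclic of order 12. An element generates G iff its order is 12, and a cyclic group of order 12 has exactly φ(12) = 4 such elements.

Answer: 4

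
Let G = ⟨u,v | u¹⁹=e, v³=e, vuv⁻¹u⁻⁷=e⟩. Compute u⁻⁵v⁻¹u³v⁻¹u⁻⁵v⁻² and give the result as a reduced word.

Multiply left to right, reducing at each step:
  (u¹⁴) · v⁻¹ = u¹⁴v²
  (u¹⁴v²) · u³ = u⁹v²
  (u⁹v²) · v⁻¹ = u⁹v
  (u⁹v) · u⁻⁵ = u¹²v
  (u¹²v) · v⁻² = u¹²v²

Answer: u¹²v²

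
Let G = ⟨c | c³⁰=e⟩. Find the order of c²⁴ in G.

Compute successive powers until reaching e:
  (c²⁴)¹ = c²⁴, (c²⁴)² = c¹⁸, (c²⁴)³ = c¹², (c²⁴)⁴ = c⁶, (c²⁴)⁵ = e.
The smallest positive k with (c²⁴)ᵏ = e is 5.

Answer: 5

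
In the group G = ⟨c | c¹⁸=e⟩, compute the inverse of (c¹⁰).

The order of (c¹⁰) is 9 (smallest k with (c¹⁰)ᵏ = e), so (c¹⁰)⁻¹ = (c¹⁰)⁸ = c⁸.
Check: (c¹⁰) · (c⁸) → (c¹⁰) · c⁸ = e, giving e as required.

Answer: c⁸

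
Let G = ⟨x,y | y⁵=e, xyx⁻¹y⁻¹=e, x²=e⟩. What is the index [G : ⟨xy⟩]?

First find ord(xy) by computing successive powers:
  (xy)¹ = xy, (xy)² = y², (xy)³ = xy³, (xy)⁴ = y⁴, (xy)⁵ = x, (xy)⁶ = y, (xy)⁷ = xy², (xy)⁸ = y³, (xy)⁹ = xy⁴, (xy)¹⁰ = e.
So |⟨xy⟩| = ord(xy) = 10. With |G| = 10, by Lagrange [G : ⟨xy⟩] = 10/10 = 1.

Answer: 1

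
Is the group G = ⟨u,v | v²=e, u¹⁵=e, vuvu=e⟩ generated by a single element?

Every cyclic group is abelian. But u·v = uv while v·u = u¹⁴v, so u·v ≠ v·u and G is not abelian. Hence G is not cyclic.

Answer: No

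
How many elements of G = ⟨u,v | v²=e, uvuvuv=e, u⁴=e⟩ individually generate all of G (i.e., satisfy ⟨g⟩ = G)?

⟨g⟩ = G would require ord(g) = |G| = 24, but the maximum element order in G is 4 < 24. So G is not cyclic and no single element generates it: the count is 0.

Answer: 0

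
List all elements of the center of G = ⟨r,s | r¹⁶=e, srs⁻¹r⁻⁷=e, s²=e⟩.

An element z ∈ Z(G) iff z commutes with every generator.
For example r⁸ is central: (r⁸)·r = r⁹ = r·(r⁸); (r⁸)·s = r⁸s = s·(r⁸).
Whereas r ∉ Z(G) since r·s = rs ≠ r⁷s = s·r.
Checking each of the 32 elements this way gives Z(G) = {e, r⁸}, of order 2.

Answer: {e, r⁸}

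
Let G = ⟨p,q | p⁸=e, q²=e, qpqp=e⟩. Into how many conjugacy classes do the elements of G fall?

The conjugacy classes (representative and size) are:
  [e] (size 1), [p] (size 2), [p⁶] (size 2), [p³] (size 2), [p⁴] (size 1), [q] (size 4), [p⁵q] (size 4).
Class equation: 1 + 2 + 2 + 2 + 1 + 4 + 4 = 16 = |G|. So G has 7 conjugacy classes.

Answer: 7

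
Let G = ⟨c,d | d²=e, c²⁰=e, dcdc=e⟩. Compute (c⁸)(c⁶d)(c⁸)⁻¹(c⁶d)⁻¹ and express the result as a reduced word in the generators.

[(c⁸), (c⁶d)] = (c⁸)·(c⁶d)·(c⁸)⁻¹·(c⁶d)⁻¹.
  (c⁸) · (c⁶d) = c¹⁴d
  (c¹⁴d) · (c¹²) = c²d
  (c²d) · (c⁶d) = c¹⁶

Answer: c¹⁶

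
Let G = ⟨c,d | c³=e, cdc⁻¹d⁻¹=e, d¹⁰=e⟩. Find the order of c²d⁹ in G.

Compute successive powers until reaching e:
  (c²d⁹)¹ = c²d⁹, (c²d⁹)² = cd⁸, (c²d⁹)³ = d⁷, (c²d⁹)⁴ = c²d⁶, (c²d⁹)⁵ = cd⁵, (c²d⁹)⁶ = d⁴, (c²d⁹)⁷ = c²d³, (c²d⁹)⁸ = cd², (c²d⁹)⁹ = d, (c²d⁹)¹⁰ = c², (c²d⁹)¹¹ = cd⁹, (c²d⁹)¹² = d⁸, (c²d⁹)¹³ = c²d⁷, (c²d⁹)¹⁴ = cd⁶, (c²d⁹)¹⁵ = d⁵, (c²d⁹)¹⁶ = c²d⁴, (c²d⁹)¹⁷ = cd³, (c²d⁹)¹⁸ = d², (c²d⁹)¹⁹ = c²d, (c²d⁹)²⁰ = c, (c²d⁹)²¹ = d⁹, (c²d⁹)²² = c²d⁸, (c²d⁹)²³ = cd⁷, (c²d⁹)²⁴ = d⁶, (c²d⁹)²⁵ = c²d⁵, (c²d⁹)²⁶ = cd⁴, (c²d⁹)²⁷ = d³, (c²d⁹)²⁸ = c²d², (c²d⁹)²⁹ = cd, (c²d⁹)³⁰ = e.
The smallest positive k with (c²d⁹)ᵏ = e is 30.

Answer: 30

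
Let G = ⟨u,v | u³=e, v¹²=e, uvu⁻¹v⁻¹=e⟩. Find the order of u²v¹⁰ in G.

Compute successive powers until reaching e:
  (u²v¹⁰)¹ = u²v¹⁰, (u²v¹⁰)² = uv⁸, (u²v¹⁰)³ = v⁶, (u²v¹⁰)⁴ = u²v⁴, (u²v¹⁰)⁵ = uv², (u²v¹⁰)⁶ = e.
The smallest positive k with (u²v¹⁰)ᵏ = e is 6.

Answer: 6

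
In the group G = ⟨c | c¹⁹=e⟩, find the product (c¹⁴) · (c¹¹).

Compute (c¹⁴) · (c¹¹) by multiplying left to right and reducing via the relations at each step:
  (c¹⁴) · c¹¹ = c⁶

Answer: c⁶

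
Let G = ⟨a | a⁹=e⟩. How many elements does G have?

G is generated by a single element, so G is cyclic. The relator gives a⁹ = e and no smaller power is forced to be e, so the 9 powers {a, e, a², a³, a⁴, a⁵, a⁶, a⁷, a⁸} are distinct. Hence |G| = 9.

Answer: 9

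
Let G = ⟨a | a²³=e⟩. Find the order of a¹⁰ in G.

Compute successive powers until reaching e:
  (a¹⁰)¹ = a¹⁰, (a¹⁰)² = a²⁰, (a¹⁰)³ = a⁷, (a¹⁰)⁴ = a¹⁷, (a¹⁰)⁵ = a⁴, (a¹⁰)⁶ = a¹⁴, (a¹⁰)⁷ = a, (a¹⁰)⁸ = a¹¹, (a¹⁰)⁹ = a²¹, (a¹⁰)¹⁰ = a⁸, (a¹⁰)¹¹ = a¹⁸, (a¹⁰)¹² = a⁵, (a¹⁰)¹³ = a¹⁵, (a¹⁰)¹⁴ = a², (a¹⁰)¹⁵ = a¹², (a¹⁰)¹⁶ = a²², (a¹⁰)¹⁷ = a⁹, (a¹⁰)¹⁸ = a¹⁹, (a¹⁰)¹⁹ = a⁶, (a¹⁰)²⁰ = a¹⁶, (a¹⁰)²¹ = a³, (a¹⁰)²² = a¹³, (a¹⁰)²³ = e.
The smallest positive k with (a¹⁰)ᵏ = e is 23.

Answer: 23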